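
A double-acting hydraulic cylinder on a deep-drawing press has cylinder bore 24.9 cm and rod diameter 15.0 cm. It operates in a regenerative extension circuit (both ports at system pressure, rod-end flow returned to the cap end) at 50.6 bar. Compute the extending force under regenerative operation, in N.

With equal pressure on both faces, forces on the annular region cancel; the net push is pressure × rod cross-section.
Rod cross-section A_rod = π/4 × (15.0 cm)² = 176.7 cm^2
F = P × A_rod

F ≈ 89400 N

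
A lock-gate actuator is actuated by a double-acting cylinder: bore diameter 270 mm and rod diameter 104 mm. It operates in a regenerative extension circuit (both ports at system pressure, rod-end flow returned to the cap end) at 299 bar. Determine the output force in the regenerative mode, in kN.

With equal pressure on both faces, forces on the annular region cancel; the net push is pressure × rod cross-section.
Rod cross-section A_rod = π/4 × (104 mm)² = 8495 mm^2
F = P × A_rod

F ≈ 254 kN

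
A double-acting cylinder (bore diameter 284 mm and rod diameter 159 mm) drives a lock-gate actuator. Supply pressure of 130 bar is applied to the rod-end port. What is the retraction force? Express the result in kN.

F ≈ 565 kN

Rod-side annular area A_ann = π/4 × (284² − 159²) = 43490 mm^2
On retraction the pressure acts on the annular area (bore minus rod).
F = P × A_ann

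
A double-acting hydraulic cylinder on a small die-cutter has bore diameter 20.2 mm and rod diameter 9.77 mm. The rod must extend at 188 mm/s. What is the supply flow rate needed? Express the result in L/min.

Q ≈ 3.61 L/min

Cap-side area A_cap = π/4 × (20.2 mm)² = 320.5 mm^2
Q = A × v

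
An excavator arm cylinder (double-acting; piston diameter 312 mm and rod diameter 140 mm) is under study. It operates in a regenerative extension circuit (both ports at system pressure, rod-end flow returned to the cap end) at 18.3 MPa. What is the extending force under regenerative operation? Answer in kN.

With equal pressure on both faces, forces on the annular region cancel; the net push is pressure × rod cross-section.
Rod cross-section A_rod = π/4 × (140 mm)² = 15390 mm^2
F = P × A_rod

F ≈ 282 kN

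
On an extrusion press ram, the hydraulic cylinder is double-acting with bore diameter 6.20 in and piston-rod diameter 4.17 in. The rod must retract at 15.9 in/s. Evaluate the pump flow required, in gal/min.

Q ≈ 68.3 gal/min

Rod-side annular area A_ann = π/4 × (6.20² − 4.17²) = 16.53 in^2
Q = A × v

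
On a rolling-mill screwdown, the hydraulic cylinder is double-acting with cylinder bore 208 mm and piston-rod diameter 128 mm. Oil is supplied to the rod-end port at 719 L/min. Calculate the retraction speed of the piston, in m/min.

v ≈ 34.1 m/min

Rod-side annular area A_ann = π/4 × (208² − 128²) = 21110 mm^2
Flow into the rod-end port fills the annular volume.
v = Q / A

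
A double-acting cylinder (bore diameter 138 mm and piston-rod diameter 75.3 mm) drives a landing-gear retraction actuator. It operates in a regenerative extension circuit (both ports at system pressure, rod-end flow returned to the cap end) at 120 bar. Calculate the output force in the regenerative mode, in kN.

With equal pressure on both faces, forces on the annular region cancel; the net push is pressure × rod cross-section.
Rod cross-section A_rod = π/4 × (75.3 mm)² = 4453 mm^2
F = P × A_rod

F ≈ 53.4 kN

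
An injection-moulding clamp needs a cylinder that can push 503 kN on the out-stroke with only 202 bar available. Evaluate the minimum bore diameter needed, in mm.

Extension force acts on the full piston face: F = P × (π/4)D².
D = √(4F / (πP)) = √(4 × 503 kN / (π × 202 bar))

D ≈ 178 mm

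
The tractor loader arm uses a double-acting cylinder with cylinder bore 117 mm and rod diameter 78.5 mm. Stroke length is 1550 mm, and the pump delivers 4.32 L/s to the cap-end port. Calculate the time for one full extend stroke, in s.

Cap-side area A_cap = π/4 × (117 mm)² = 10750 mm^2
Swept volume V = A × L; t = V / Q = A·L / Q

t ≈ 3.86 s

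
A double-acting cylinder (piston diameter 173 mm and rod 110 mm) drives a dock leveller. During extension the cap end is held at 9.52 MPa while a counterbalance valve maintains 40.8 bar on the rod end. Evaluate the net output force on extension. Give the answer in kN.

F ≈ 167 kN

Cap-side area A_cap = π/4 × (173 mm)² = 23510 mm^2
Rod-side annular area A_ann = π/4 × (173² − 110²) = 14000 mm^2
Net thrust = P_cap·A_cap − P_rod·A_ann = 223.8 kN − 57.13 kN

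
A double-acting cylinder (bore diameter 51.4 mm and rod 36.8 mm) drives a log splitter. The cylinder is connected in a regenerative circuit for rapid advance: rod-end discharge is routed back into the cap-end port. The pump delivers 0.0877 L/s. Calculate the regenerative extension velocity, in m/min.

v ≈ 4.95 m/min

In regeneration the rod-end outflow joins the pump flow into the cap end, so the net volume the pump must supply per unit advance equals the rod cross-section area.
Rod cross-section A_rod = π/4 × (36.8 mm)² = 1064 mm^2
v = Q_pump / A_rod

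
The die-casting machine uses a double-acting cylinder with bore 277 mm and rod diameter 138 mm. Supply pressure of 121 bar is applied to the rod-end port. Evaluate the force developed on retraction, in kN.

Rod-side annular area A_ann = π/4 × (277² − 138²) = 45310 mm^2
On retraction the pressure acts on the annular area (bore minus rod).
F = P × A_ann

F ≈ 548 kN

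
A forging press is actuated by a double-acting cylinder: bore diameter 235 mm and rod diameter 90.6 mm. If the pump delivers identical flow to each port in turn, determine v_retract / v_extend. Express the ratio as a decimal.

v_ret/v_ext ≈ 1.17

Cap-side area A_cap = π/4 × (235 mm)² = 43370 mm^2
Rod-side annular area A_ann = π/4 × (235² − 90.6²) = 36930 mm^2
For equal Q, v ∝ 1/A, so v_ret/v_ext = A_cap/A_ann.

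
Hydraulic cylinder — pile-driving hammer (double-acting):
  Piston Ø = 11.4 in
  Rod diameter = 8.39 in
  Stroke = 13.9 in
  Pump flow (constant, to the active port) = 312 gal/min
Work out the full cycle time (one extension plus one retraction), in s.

t ≈ 1.72 s

Cap-side area A_cap = π/4 × (11.4 in)² = 102.1 in^2
Rod-side annular area A_ann = π/4 × (11.4² − 8.39²) = 46.78 in^2
t_ext = A_cap·L/Q = 1.181 s
t_ret = A_ann·L/Q = 0.5414 s
t_cycle = t_ext + t_ret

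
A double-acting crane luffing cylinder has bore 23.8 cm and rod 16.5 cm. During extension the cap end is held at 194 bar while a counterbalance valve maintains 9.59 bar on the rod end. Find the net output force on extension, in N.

F ≈ 8.41e5 N

Cap-side area A_cap = π/4 × (23.8 cm)² = 444.9 cm^2
Rod-side annular area A_ann = π/4 × (23.8² − 16.5²) = 231.1 cm^2
Net thrust = P_cap·A_cap − P_rod·A_ann = 8.631e5 N − 22160 N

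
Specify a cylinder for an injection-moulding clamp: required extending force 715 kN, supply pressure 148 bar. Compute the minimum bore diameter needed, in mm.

D ≈ 248 mm

Extension force acts on the full piston face: F = P × (π/4)D².
D = √(4F / (πP)) = √(4 × 715 kN / (π × 148 bar))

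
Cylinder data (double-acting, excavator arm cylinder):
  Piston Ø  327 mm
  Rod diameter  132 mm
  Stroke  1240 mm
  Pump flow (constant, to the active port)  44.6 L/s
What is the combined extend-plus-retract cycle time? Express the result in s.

t ≈ 4.29 s

Cap-side area A_cap = π/4 × (327 mm)² = 83980 mm^2
Rod-side annular area A_ann = π/4 × (327² − 132²) = 70300 mm^2
t_ext = A_cap·L/Q = 2.335 s
t_ret = A_ann·L/Q = 1.954 s
t_cycle = t_ext + t_ret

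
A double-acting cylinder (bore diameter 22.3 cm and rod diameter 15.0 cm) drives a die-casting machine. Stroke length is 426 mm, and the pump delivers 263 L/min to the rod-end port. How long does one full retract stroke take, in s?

t ≈ 2.08 s

Rod-side annular area A_ann = π/4 × (22.3² − 15.0²) = 213.9 cm^2
Swept volume V = A × L; t = V / Q = A·L / Q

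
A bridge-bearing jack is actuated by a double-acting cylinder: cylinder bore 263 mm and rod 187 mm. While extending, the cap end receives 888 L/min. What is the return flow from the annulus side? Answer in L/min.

Q_out ≈ 439 L/min

Cap-side area A_cap = π/4 × (263 mm)² = 54330 mm^2
Rod-side annular area A_ann = π/4 × (263² − 187²) = 26860 mm^2
Piston speed v = Q_in/A_cap; rod-end outflow Q_out = v × A_ann = Q_in × A_ann/A_cap.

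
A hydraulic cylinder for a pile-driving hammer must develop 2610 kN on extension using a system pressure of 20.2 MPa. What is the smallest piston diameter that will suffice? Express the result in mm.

Extension force acts on the full piston face: F = P × (π/4)D².
D = √(4F / (πP)) = √(4 × 2610 kN / (π × 20.2 MPa))

D ≈ 406 mm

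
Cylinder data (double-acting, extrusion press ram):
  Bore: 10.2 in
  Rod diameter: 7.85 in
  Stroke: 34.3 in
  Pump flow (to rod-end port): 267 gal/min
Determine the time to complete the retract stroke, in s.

t ≈ 1.11 s

Rod-side annular area A_ann = π/4 × (10.2² − 7.85²) = 33.31 in^2
Swept volume V = A × L; t = V / Q = A·L / Q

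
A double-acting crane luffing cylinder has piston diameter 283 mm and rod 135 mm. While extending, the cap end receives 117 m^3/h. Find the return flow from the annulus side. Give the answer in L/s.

Q_out ≈ 25.1 L/s

Cap-side area A_cap = π/4 × (283 mm)² = 62900 mm^2
Rod-side annular area A_ann = π/4 × (283² − 135²) = 48590 mm^2
Piston speed v = Q_in/A_cap; rod-end outflow Q_out = v × A_ann = Q_in × A_ann/A_cap.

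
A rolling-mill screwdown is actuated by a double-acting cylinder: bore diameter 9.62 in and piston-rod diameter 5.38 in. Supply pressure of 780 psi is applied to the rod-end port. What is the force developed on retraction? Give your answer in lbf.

F ≈ 39000 lbf

Rod-side annular area A_ann = π/4 × (9.62² − 5.38²) = 49.95 in^2
On retraction the pressure acts on the annular area (bore minus rod).
F = P × A_ann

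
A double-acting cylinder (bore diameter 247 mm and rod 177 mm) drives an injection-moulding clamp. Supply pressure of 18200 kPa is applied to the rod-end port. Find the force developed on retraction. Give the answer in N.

F ≈ 4.24e5 N

Rod-side annular area A_ann = π/4 × (247² − 177²) = 23310 mm^2
On retraction the pressure acts on the annular area (bore minus rod).
F = P × A_ann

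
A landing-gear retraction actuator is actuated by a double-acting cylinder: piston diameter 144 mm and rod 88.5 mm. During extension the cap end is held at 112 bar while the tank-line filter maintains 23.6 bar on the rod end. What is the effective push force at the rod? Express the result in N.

F ≈ 1.58e5 N

Cap-side area A_cap = π/4 × (144 mm)² = 16290 mm^2
Rod-side annular area A_ann = π/4 × (144² − 88.5²) = 10130 mm^2
Net thrust = P_cap·A_cap − P_rod·A_ann = 1.824e5 N − 23920 N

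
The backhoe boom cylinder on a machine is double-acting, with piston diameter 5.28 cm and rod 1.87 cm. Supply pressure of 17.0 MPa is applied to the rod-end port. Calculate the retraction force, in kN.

F ≈ 32.6 kN

Rod-side annular area A_ann = π/4 × (5.28² − 1.87²) = 19.15 cm^2
On retraction the pressure acts on the annular area (bore minus rod).
F = P × A_ann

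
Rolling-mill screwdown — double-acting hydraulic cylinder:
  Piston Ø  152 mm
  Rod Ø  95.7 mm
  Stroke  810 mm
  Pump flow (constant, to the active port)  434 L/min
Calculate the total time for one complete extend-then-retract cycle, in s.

Cap-side area A_cap = π/4 × (152 mm)² = 18150 mm^2
Rod-side annular area A_ann = π/4 × (152² − 95.7²) = 10950 mm^2
t_ext = A_cap·L/Q = 2.032 s
t_ret = A_ann·L/Q = 1.227 s
t_cycle = t_ext + t_ret

t ≈ 3.26 s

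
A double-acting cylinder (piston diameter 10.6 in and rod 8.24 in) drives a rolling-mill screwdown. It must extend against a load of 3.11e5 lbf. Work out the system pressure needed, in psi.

P ≈ 3520 psi

Cap-side area A_cap = π/4 × (10.6 in)² = 88.25 in^2
P = F / A = 3.11e5 lbf / A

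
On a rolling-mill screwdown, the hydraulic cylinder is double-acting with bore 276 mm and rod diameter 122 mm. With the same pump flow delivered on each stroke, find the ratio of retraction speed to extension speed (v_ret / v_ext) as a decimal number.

Cap-side area A_cap = π/4 × (276 mm)² = 59830 mm^2
Rod-side annular area A_ann = π/4 × (276² − 122²) = 48140 mm^2
For equal Q, v ∝ 1/A, so v_ret/v_ext = A_cap/A_ann.

v_ret/v_ext ≈ 1.24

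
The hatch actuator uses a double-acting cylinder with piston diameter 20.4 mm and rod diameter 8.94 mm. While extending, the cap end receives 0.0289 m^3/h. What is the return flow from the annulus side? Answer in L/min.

Cap-side area A_cap = π/4 × (20.4 mm)² = 326.9 mm^2
Rod-side annular area A_ann = π/4 × (20.4² − 8.94²) = 264.1 mm^2
Piston speed v = Q_in/A_cap; rod-end outflow Q_out = v × A_ann = Q_in × A_ann/A_cap.

Q_out ≈ 0.389 L/min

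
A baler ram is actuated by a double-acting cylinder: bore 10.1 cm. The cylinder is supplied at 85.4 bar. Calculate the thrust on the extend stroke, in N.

F ≈ 68400 N

Cap-side area A_cap = π/4 × (10.1 cm)² = 80.12 cm^2
F = P × A_cap = 85.4 bar × A_cap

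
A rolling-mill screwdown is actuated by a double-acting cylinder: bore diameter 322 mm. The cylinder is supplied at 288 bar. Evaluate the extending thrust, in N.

F ≈ 2.35e6 N

Cap-side area A_cap = π/4 × (322 mm)² = 81430 mm^2
F = P × A_cap = 288 bar × A_cap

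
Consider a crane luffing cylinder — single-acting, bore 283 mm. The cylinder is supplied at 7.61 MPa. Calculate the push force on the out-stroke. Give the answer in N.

Cap-side area A_cap = π/4 × (283 mm)² = 62900 mm^2
F = P × A_cap = 7.61 MPa × A_cap

F ≈ 4.79e5 N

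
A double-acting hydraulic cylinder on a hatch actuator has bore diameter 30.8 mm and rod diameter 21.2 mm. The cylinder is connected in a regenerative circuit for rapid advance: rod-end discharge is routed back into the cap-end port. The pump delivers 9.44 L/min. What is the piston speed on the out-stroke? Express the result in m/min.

In regeneration the rod-end outflow joins the pump flow into the cap end, so the net volume the pump must supply per unit advance equals the rod cross-section area.
Rod cross-section A_rod = π/4 × (21.2 mm)² = 353.0 mm^2
v = Q_pump / A_rod

v ≈ 26.7 m/min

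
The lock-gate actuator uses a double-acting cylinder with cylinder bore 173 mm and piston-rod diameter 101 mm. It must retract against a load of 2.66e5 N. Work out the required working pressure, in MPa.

P ≈ 17.2 MPa

Rod-side annular area A_ann = π/4 × (173² − 101²) = 15490 mm^2
Retraction: pressure acts on the annular area.
P = F / A = 2.66e5 N / A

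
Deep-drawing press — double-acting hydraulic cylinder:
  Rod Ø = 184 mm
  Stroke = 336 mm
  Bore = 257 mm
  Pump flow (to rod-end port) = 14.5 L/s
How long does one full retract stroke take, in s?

Rod-side annular area A_ann = π/4 × (257² − 184²) = 25280 mm^2
Swept volume V = A × L; t = V / Q = A·L / Q

t ≈ 0.586 s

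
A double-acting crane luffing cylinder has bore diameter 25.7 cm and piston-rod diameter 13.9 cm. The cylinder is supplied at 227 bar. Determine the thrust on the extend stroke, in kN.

F ≈ 1180 kN

Cap-side area A_cap = π/4 × (25.7 cm)² = 518.7 cm^2
F = P × A_cap = 227 bar × A_cap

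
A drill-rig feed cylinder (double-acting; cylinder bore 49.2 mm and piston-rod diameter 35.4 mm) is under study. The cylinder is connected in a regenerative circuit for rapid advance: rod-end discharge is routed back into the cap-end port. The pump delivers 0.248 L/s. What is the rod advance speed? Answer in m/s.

v ≈ 0.252 m/s

In regeneration the rod-end outflow joins the pump flow into the cap end, so the net volume the pump must supply per unit advance equals the rod cross-section area.
Rod cross-section A_rod = π/4 × (35.4 mm)² = 984.2 mm^2
v = Q_pump / A_rod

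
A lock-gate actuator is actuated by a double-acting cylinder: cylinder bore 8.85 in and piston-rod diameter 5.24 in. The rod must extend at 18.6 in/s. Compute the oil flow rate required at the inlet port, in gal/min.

Q ≈ 297 gal/min

Cap-side area A_cap = π/4 × (8.85 in)² = 61.51 in^2
Q = A × v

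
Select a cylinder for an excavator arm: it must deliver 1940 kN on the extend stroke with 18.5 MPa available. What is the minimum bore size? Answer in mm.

D ≈ 365 mm

Extension force acts on the full piston face: F = P × (π/4)D².
D = √(4F / (πP)) = √(4 × 1940 kN / (π × 18.5 MPa))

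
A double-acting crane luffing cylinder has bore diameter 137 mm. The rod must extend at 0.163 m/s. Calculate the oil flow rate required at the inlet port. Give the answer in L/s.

Q ≈ 2.40 L/s

Cap-side area A_cap = π/4 × (137 mm)² = 14740 mm^2
Q = A × v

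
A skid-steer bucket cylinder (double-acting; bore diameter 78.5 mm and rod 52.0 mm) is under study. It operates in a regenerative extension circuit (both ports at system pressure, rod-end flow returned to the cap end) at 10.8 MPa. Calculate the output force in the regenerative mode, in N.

With equal pressure on both faces, forces on the annular region cancel; the net push is pressure × rod cross-section.
Rod cross-section A_rod = π/4 × (52.0 mm)² = 2124 mm^2
F = P × A_rod

F ≈ 22900 N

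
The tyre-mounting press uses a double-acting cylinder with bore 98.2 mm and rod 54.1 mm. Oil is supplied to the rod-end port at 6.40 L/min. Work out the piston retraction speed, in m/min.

Rod-side annular area A_ann = π/4 × (98.2² − 54.1²) = 5275 mm^2
Flow into the rod-end port fills the annular volume.
v = Q / A

v ≈ 1.21 m/min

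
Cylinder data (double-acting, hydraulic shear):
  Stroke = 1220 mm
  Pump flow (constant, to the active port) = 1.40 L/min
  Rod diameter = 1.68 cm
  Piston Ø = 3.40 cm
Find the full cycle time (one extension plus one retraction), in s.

Cap-side area A_cap = π/4 × (3.40 cm)² = 9.079 cm^2
Rod-side annular area A_ann = π/4 × (3.40² − 1.68²) = 6.862 cm^2
t_ext = A_cap·L/Q = 47.47 s
t_ret = A_ann·L/Q = 35.88 s
t_cycle = t_ext + t_ret

t ≈ 83.4 s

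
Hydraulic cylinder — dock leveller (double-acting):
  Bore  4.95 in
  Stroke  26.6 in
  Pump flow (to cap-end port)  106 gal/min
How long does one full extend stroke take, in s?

t ≈ 1.25 s

Cap-side area A_cap = π/4 × (4.95 in)² = 19.24 in^2
Swept volume V = A × L; t = V / Q = A·L / Q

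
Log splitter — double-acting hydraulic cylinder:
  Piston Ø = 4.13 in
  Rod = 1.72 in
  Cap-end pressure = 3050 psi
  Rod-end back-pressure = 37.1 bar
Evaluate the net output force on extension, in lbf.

Cap-side area A_cap = π/4 × (4.13 in)² = 13.40 in^2
Rod-side annular area A_ann = π/4 × (4.13² − 1.72²) = 11.07 in^2
Net thrust = P_cap·A_cap − P_rod·A_ann = 40860 lbf − 5958 lbf

F ≈ 34900 lbf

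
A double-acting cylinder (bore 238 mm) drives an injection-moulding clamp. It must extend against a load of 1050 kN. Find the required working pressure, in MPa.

P ≈ 23.6 MPa

Cap-side area A_cap = π/4 × (238 mm)² = 44490 mm^2
P = F / A = 1050 kN / A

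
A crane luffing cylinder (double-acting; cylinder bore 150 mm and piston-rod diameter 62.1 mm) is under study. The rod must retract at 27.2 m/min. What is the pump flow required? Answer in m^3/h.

Rod-side annular area A_ann = π/4 × (150² − 62.1²) = 14640 mm^2
Q = A × v

Q ≈ 23.9 m^3/h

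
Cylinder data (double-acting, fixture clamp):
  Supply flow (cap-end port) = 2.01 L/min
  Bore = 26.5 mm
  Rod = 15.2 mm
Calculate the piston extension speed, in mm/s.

v ≈ 60.7 mm/s

Cap-side area A_cap = π/4 × (26.5 mm)² = 551.5 mm^2
v = Q / A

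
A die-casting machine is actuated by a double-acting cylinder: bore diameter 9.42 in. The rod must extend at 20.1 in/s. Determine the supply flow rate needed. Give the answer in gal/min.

Cap-side area A_cap = π/4 × (9.42 in)² = 69.69 in^2
Q = A × v

Q ≈ 364 gal/min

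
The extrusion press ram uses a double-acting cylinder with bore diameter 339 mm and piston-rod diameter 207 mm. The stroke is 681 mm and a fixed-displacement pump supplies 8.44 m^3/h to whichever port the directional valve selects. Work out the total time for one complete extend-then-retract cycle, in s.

t ≈ 42.7 s

Cap-side area A_cap = π/4 × (339 mm)² = 90260 mm^2
Rod-side annular area A_ann = π/4 × (339² − 207²) = 56610 mm^2
t_ext = A_cap·L/Q = 26.22 s
t_ret = A_ann·L/Q = 16.44 s
t_cycle = t_ext + t_ret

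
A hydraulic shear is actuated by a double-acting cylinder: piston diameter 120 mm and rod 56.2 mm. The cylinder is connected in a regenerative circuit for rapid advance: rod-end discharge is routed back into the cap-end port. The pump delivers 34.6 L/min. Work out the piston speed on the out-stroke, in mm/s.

In regeneration the rod-end outflow joins the pump flow into the cap end, so the net volume the pump must supply per unit advance equals the rod cross-section area.
Rod cross-section A_rod = π/4 × (56.2 mm)² = 2481 mm^2
v = Q_pump / A_rod

v ≈ 232 mm/s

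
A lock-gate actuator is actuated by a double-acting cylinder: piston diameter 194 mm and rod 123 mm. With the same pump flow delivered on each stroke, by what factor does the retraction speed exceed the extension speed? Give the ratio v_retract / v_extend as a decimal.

Cap-side area A_cap = π/4 × (194 mm)² = 29560 mm^2
Rod-side annular area A_ann = π/4 × (194² − 123²) = 17680 mm^2
For equal Q, v ∝ 1/A, so v_ret/v_ext = A_cap/A_ann.

v_ret/v_ext ≈ 1.67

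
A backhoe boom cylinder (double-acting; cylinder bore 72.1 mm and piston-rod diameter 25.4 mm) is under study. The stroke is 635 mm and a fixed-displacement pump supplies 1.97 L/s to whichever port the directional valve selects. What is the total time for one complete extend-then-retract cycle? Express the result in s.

t ≈ 2.47 s

Cap-side area A_cap = π/4 × (72.1 mm)² = 4083 mm^2
Rod-side annular area A_ann = π/4 × (72.1² − 25.4²) = 3576 mm^2
t_ext = A_cap·L/Q = 1.316 s
t_ret = A_ann·L/Q = 1.153 s
t_cycle = t_ext + t_ret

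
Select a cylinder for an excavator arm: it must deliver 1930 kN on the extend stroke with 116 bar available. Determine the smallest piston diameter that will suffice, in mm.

D ≈ 460 mm

Extension force acts on the full piston face: F = P × (π/4)D².
D = √(4F / (πP)) = √(4 × 1930 kN / (π × 116 bar))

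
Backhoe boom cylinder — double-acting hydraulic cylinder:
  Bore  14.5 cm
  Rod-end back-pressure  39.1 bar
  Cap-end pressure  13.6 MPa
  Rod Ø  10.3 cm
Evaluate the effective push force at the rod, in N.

Cap-side area A_cap = π/4 × (14.5 cm)² = 165.1 cm^2
Rod-side annular area A_ann = π/4 × (14.5² − 10.3²) = 81.81 cm^2
Net thrust = P_cap·A_cap − P_rod·A_ann = 2.246e5 N − 31990 N

F ≈ 1.93e5 N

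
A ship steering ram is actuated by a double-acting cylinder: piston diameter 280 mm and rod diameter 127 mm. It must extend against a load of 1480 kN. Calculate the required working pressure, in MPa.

Cap-side area A_cap = π/4 × (280 mm)² = 61580 mm^2
P = F / A = 1480 kN / A

P ≈ 24.0 MPa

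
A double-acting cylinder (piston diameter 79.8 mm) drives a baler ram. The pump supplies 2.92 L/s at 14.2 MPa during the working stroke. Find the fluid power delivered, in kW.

W ≈ 41.5 kW

Hydraulic power = P × Q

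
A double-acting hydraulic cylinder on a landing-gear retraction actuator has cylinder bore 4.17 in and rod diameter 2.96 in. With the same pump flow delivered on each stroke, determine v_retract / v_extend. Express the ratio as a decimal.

Cap-side area A_cap = π/4 × (4.17 in)² = 13.66 in^2
Rod-side annular area A_ann = π/4 × (4.17² − 2.96²) = 6.776 in^2
For equal Q, v ∝ 1/A, so v_ret/v_ext = A_cap/A_ann.

v_ret/v_ext ≈ 2.02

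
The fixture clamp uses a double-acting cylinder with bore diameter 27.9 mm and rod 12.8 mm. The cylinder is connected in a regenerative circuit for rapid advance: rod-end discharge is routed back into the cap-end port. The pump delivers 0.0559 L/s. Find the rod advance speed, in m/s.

In regeneration the rod-end outflow joins the pump flow into the cap end, so the net volume the pump must supply per unit advance equals the rod cross-section area.
Rod cross-section A_rod = π/4 × (12.8 mm)² = 128.7 mm^2
v = Q_pump / A_rod

v ≈ 0.434 m/s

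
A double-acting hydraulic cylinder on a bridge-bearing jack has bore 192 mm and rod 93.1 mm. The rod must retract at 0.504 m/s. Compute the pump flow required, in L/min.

Q ≈ 670 L/min

Rod-side annular area A_ann = π/4 × (192² − 93.1²) = 22150 mm^2
Q = A × v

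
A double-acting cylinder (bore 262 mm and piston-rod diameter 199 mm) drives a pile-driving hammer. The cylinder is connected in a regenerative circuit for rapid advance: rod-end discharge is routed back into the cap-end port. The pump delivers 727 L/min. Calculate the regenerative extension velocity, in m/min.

In regeneration the rod-end outflow joins the pump flow into the cap end, so the net volume the pump must supply per unit advance equals the rod cross-section area.
Rod cross-section A_rod = π/4 × (199 mm)² = 31100 mm^2
v = Q_pump / A_rod

v ≈ 23.4 m/min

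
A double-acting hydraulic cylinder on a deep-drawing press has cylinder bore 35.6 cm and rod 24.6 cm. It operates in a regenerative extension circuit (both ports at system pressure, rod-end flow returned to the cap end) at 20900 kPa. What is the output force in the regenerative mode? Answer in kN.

With equal pressure on both faces, forces on the annular region cancel; the net push is pressure × rod cross-section.
Rod cross-section A_rod = π/4 × (24.6 cm)² = 475.3 cm^2
F = P × A_rod

F ≈ 993 kN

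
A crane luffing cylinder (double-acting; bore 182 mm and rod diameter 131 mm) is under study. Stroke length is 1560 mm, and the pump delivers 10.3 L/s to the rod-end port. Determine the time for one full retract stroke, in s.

t ≈ 1.90 s

Rod-side annular area A_ann = π/4 × (182² − 131²) = 12540 mm^2
Swept volume V = A × L; t = V / Q = A·L / Q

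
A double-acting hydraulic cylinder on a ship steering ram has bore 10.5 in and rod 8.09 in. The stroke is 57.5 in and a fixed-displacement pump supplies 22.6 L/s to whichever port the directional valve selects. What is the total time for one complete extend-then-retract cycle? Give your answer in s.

Cap-side area A_cap = π/4 × (10.5 in)² = 86.59 in^2
Rod-side annular area A_ann = π/4 × (10.5² − 8.09²) = 35.19 in^2
t_ext = A_cap·L/Q = 3.610 s
t_ret = A_ann·L/Q = 1.467 s
t_cycle = t_ext + t_ret

t ≈ 5.08 s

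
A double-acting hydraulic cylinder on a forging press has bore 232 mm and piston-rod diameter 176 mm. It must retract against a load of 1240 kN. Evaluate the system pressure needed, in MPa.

Rod-side annular area A_ann = π/4 × (232² − 176²) = 17940 mm^2
Retraction: pressure acts on the annular area.
P = F / A = 1240 kN / A

P ≈ 69.1 MPa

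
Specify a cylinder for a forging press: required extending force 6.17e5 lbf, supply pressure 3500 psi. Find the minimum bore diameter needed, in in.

D ≈ 15.0 in

Extension force acts on the full piston face: F = P × (π/4)D².
D = √(4F / (πP)) = √(4 × 6.17e5 lbf / (π × 3500 psi))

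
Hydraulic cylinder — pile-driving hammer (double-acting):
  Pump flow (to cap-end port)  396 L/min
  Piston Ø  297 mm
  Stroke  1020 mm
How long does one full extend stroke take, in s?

Cap-side area A_cap = π/4 × (297 mm)² = 69280 mm^2
Swept volume V = A × L; t = V / Q = A·L / Q

t ≈ 10.7 s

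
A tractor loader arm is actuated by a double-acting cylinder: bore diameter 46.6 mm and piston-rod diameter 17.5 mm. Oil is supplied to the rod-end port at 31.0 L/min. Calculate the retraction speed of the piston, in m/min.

v ≈ 21.2 m/min

Rod-side annular area A_ann = π/4 × (46.6² − 17.5²) = 1465 mm^2
Flow into the rod-end port fills the annular volume.
v = Q / A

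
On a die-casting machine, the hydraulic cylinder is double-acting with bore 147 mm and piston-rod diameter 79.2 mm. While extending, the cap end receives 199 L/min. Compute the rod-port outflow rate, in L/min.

Q_out ≈ 141 L/min

Cap-side area A_cap = π/4 × (147 mm)² = 16970 mm^2
Rod-side annular area A_ann = π/4 × (147² − 79.2²) = 12050 mm^2
Piston speed v = Q_in/A_cap; rod-end outflow Q_out = v × A_ann = Q_in × A_ann/A_cap.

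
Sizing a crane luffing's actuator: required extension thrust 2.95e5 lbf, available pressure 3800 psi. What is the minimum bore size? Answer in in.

D ≈ 9.94 in

Extension force acts on the full piston face: F = P × (π/4)D².
D = √(4F / (πP)) = √(4 × 2.95e5 lbf / (π × 3800 psi))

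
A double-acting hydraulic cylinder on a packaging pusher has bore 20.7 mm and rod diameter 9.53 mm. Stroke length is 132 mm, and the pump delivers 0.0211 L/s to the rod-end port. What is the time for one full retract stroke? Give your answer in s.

Rod-side annular area A_ann = π/4 × (20.7² − 9.53²) = 265.2 mm^2
Swept volume V = A × L; t = V / Q = A·L / Q

t ≈ 1.66 s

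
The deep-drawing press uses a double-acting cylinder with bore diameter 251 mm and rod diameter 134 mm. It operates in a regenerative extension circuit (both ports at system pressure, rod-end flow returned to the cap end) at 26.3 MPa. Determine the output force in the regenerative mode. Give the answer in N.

F ≈ 3.71e5 N

With equal pressure on both faces, forces on the annular region cancel; the net push is pressure × rod cross-section.
Rod cross-section A_rod = π/4 × (134 mm)² = 14100 mm^2
F = P × A_rod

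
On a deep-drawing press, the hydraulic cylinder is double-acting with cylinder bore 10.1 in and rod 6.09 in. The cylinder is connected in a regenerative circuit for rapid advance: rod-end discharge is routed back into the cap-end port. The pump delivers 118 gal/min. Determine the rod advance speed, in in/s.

In regeneration the rod-end outflow joins the pump flow into the cap end, so the net volume the pump must supply per unit advance equals the rod cross-section area.
Rod cross-section A_rod = π/4 × (6.09 in)² = 29.13 in^2
v = Q_pump / A_rod

v ≈ 15.6 in/s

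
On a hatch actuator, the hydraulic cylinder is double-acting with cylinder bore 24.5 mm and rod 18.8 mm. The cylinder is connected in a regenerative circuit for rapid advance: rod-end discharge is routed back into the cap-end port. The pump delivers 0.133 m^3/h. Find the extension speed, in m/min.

v ≈ 7.99 m/min

In regeneration the rod-end outflow joins the pump flow into the cap end, so the net volume the pump must supply per unit advance equals the rod cross-section area.
Rod cross-section A_rod = π/4 × (18.8 mm)² = 277.6 mm^2
v = Q_pump / A_rod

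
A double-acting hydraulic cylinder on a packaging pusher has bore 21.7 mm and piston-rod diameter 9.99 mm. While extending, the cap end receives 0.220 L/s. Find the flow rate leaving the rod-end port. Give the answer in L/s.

Cap-side area A_cap = π/4 × (21.7 mm)² = 369.8 mm^2
Rod-side annular area A_ann = π/4 × (21.7² − 9.99²) = 291.5 mm^2
Piston speed v = Q_in/A_cap; rod-end outflow Q_out = v × A_ann = Q_in × A_ann/A_cap.

Q_out ≈ 0.173 L/s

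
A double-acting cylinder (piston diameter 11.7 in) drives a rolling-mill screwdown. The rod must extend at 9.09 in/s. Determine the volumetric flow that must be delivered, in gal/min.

Cap-side area A_cap = π/4 × (11.7 in)² = 107.5 in^2
Q = A × v

Q ≈ 254 gal/min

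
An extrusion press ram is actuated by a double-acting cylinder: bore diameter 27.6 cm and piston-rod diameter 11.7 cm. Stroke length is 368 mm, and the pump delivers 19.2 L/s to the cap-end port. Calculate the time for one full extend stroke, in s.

t ≈ 1.15 s

Cap-side area A_cap = π/4 × (27.6 cm)² = 598.3 cm^2
Swept volume V = A × L; t = V / Q = A·L / Q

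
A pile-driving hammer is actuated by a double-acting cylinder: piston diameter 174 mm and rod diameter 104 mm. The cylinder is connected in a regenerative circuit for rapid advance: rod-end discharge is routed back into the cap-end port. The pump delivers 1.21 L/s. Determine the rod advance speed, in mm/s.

v ≈ 142 mm/s

In regeneration the rod-end outflow joins the pump flow into the cap end, so the net volume the pump must supply per unit advance equals the rod cross-section area.
Rod cross-section A_rod = π/4 × (104 mm)² = 8495 mm^2
v = Q_pump / A_rod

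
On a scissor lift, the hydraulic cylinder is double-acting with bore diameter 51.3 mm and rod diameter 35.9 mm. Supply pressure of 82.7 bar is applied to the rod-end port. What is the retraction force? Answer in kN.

F ≈ 8.72 kN

Rod-side annular area A_ann = π/4 × (51.3² − 35.9²) = 1055 mm^2
On retraction the pressure acts on the annular area (bore minus rod).
F = P × A_ann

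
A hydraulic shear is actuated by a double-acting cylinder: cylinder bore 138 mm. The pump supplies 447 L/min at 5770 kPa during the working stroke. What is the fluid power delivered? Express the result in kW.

Hydraulic power = P × Q

W ≈ 43.0 kW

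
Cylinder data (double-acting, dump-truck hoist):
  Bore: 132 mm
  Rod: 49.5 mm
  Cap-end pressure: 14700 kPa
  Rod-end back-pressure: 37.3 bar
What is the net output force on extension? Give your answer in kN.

Cap-side area A_cap = π/4 × (132 mm)² = 13680 mm^2
Rod-side annular area A_ann = π/4 × (132² − 49.5²) = 11760 mm^2
Net thrust = P_cap·A_cap − P_rod·A_ann = 201.2 kN − 43.87 kN

F ≈ 157 kN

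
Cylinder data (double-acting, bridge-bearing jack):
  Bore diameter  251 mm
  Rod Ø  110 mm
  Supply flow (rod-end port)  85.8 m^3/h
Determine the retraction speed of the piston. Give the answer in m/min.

Rod-side annular area A_ann = π/4 × (251² − 110²) = 39980 mm^2
Flow into the rod-end port fills the annular volume.
v = Q / A

v ≈ 35.8 m/min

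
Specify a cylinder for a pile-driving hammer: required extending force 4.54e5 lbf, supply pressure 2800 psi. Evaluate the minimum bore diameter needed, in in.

D ≈ 14.4 in

Extension force acts on the full piston face: F = P × (π/4)D².
D = √(4F / (πP)) = √(4 × 4.54e5 lbf / (π × 2800 psi))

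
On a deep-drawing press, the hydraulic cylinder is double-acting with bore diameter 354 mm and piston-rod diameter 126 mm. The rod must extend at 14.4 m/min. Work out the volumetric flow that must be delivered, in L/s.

Q ≈ 23.6 L/s

Cap-side area A_cap = π/4 × (354 mm)² = 98420 mm^2
Q = A × v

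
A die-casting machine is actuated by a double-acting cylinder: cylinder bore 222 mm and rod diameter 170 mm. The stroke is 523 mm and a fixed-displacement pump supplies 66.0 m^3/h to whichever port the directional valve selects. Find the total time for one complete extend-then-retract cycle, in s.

Cap-side area A_cap = π/4 × (222 mm)² = 38710 mm^2
Rod-side annular area A_ann = π/4 × (222² − 170²) = 16010 mm^2
t_ext = A_cap·L/Q = 1.104 s
t_ret = A_ann·L/Q = 0.4567 s
t_cycle = t_ext + t_ret

t ≈ 1.56 s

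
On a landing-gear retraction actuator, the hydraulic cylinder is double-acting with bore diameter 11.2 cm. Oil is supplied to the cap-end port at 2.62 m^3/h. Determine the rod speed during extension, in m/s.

v ≈ 0.0739 m/s

Cap-side area A_cap = π/4 × (11.2 cm)² = 98.52 cm^2
v = Q / A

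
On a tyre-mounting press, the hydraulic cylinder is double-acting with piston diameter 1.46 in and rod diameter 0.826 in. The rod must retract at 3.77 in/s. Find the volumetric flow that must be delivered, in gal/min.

Rod-side annular area A_ann = π/4 × (1.46² − 0.826²) = 1.138 in^2
Q = A × v

Q ≈ 1.11 gal/min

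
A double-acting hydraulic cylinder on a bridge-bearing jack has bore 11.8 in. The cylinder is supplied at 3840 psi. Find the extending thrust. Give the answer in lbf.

Cap-side area A_cap = π/4 × (11.8 in)² = 109.4 in^2
F = P × A_cap = 3840 psi × A_cap

F ≈ 4.20e5 lbf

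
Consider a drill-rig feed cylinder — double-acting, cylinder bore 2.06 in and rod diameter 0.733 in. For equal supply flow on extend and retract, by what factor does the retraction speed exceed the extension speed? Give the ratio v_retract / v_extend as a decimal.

v_ret/v_ext ≈ 1.14

Cap-side area A_cap = π/4 × (2.06 in)² = 3.333 in^2
Rod-side annular area A_ann = π/4 × (2.06² − 0.733²) = 2.911 in^2
For equal Q, v ∝ 1/A, so v_ret/v_ext = A_cap/A_ann.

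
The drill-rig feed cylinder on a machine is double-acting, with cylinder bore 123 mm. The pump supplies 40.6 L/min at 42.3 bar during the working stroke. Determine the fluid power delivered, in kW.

W ≈ 2.86 kW

Hydraulic power = P × Q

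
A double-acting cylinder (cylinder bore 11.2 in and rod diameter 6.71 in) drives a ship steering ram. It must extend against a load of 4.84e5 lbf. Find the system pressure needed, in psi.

P ≈ 4910 psi

Cap-side area A_cap = π/4 × (11.2 in)² = 98.52 in^2
P = F / A = 4.84e5 lbf / A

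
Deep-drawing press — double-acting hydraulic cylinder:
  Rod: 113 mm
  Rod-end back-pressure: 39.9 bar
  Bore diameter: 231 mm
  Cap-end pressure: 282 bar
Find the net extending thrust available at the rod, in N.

F ≈ 1.05e6 N

Cap-side area A_cap = π/4 × (231 mm)² = 41910 mm^2
Rod-side annular area A_ann = π/4 × (231² − 113²) = 31880 mm^2
Net thrust = P_cap·A_cap − P_rod·A_ann = 1.182e6 N − 1.272e5 N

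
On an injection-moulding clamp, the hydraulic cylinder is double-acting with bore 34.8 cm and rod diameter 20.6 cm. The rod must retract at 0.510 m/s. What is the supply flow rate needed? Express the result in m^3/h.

Rod-side annular area A_ann = π/4 × (34.8² − 20.6²) = 617.9 cm^2
Q = A × v

Q ≈ 113 m^3/h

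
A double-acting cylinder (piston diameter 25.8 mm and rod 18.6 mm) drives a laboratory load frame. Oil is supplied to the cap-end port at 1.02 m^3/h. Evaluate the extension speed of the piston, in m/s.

Cap-side area A_cap = π/4 × (25.8 mm)² = 522.8 mm^2
v = Q / A

v ≈ 0.542 m/s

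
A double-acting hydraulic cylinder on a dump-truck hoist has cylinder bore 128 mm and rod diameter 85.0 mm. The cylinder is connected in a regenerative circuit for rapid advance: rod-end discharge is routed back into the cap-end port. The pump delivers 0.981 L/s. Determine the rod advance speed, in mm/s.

In regeneration the rod-end outflow joins the pump flow into the cap end, so the net volume the pump must supply per unit advance equals the rod cross-section area.
Rod cross-section A_rod = π/4 × (85.0 mm)² = 5675 mm^2
v = Q_pump / A_rod

v ≈ 173 mm/s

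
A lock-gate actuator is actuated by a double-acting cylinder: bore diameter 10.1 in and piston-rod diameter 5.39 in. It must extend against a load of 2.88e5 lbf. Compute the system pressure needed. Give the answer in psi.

P ≈ 3590 psi

Cap-side area A_cap = π/4 × (10.1 in)² = 80.12 in^2
P = F / A = 2.88e5 lbf / A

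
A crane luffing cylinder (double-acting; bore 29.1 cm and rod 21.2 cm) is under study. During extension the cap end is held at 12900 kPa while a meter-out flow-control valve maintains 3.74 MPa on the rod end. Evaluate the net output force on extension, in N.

Cap-side area A_cap = π/4 × (29.1 cm)² = 665.1 cm^2
Rod-side annular area A_ann = π/4 × (29.1² − 21.2²) = 312.1 cm^2
Net thrust = P_cap·A_cap − P_rod·A_ann = 8.580e5 N − 1.167e5 N

F ≈ 7.41e5 N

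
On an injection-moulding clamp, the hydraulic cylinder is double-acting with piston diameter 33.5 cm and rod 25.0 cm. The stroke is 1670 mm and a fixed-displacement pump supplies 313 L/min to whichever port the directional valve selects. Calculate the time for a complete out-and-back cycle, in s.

t ≈ 40.7 s

Cap-side area A_cap = π/4 × (33.5 cm)² = 881.4 cm^2
Rod-side annular area A_ann = π/4 × (33.5² − 25.0²) = 390.5 cm^2
t_ext = A_cap·L/Q = 28.22 s
t_ret = A_ann·L/Q = 12.50 s
t_cycle = t_ext + t_ret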